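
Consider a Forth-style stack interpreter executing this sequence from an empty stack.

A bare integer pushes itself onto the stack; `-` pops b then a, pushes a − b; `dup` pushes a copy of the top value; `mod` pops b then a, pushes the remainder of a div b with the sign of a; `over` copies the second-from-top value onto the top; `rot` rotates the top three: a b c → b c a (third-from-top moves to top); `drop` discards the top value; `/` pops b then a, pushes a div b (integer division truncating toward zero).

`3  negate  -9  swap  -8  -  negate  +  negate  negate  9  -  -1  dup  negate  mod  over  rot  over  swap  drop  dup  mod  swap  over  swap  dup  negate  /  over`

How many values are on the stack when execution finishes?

5

3      -> 3
negate -> -3
-9     -> -3 -9
swap   -> -9 -3
-8     -> -9 -3 -8
-      -> -9 5
negate -> -9 -5
+      -> -14
negate -> 14
negate -> -14
9      -> -14 9
-      -> -23
-1     -> -23 -1
dup    -> -23 -1 -1
negate -> -23 -1 1
mod    -> -23 0
over   -> -23 0 -23
rot    -> 0 -23 -23
over   -> 0 -23 -23 -23
swap   -> 0 -23 -23 -23
drop   -> 0 -23 -23
dup    -> 0 -23 -23 -23
mod    -> 0 -23 0
swap   -> 0 0 -23
over   -> 0 0 -23 0
swap   -> 0 0 0 -23
dup    -> 0 0 0 -23 -23
negate -> 0 0 0 -23 23
/      -> 0 0 0 -1
over   -> 0 0 0 -1 0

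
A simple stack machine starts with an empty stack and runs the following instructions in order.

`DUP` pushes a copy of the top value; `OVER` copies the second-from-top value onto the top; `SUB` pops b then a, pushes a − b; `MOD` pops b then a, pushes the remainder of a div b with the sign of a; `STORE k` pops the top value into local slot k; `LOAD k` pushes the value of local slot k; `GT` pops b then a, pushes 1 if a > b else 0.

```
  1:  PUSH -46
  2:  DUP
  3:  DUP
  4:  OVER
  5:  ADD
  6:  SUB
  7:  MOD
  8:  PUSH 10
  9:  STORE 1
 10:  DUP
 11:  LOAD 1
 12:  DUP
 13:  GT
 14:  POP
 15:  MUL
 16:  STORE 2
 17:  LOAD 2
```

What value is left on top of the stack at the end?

0

PUSH -46 -> [-46]
DUP      -> [-46, -46]
DUP      -> [-46, -46, -46]
OVER     -> [-46, -46, -46, -46]
ADD      -> [-46, -46, -92]
SUB      -> [-46, 46]
MOD      -> [0]
PUSH 10  -> [0, 10]
STORE 1  -> [0]
DUP      -> [0, 0]
LOAD 1   -> [0, 0, 10]
DUP      -> [0, 0, 10, 10]
GT       -> [0, 0, 0]
POP      -> [0, 0]
MUL      -> [0]
STORE 2  -> []
LOAD 2   -> [0]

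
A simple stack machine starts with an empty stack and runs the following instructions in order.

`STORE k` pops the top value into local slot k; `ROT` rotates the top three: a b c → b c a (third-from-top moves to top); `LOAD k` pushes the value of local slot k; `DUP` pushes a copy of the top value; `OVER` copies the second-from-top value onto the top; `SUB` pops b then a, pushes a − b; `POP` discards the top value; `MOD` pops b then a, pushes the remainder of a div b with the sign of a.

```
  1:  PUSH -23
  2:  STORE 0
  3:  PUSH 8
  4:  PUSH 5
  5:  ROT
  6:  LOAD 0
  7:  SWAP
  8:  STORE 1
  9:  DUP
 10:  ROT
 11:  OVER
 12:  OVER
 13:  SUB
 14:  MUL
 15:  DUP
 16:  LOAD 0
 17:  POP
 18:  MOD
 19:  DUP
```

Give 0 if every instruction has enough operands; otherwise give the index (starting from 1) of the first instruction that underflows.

PUSH -23  -23
STORE 0   (empty)
PUSH 8    8
PUSH 5    8 5
ROT  — needs 3 operands, stack has 2 → underflow

5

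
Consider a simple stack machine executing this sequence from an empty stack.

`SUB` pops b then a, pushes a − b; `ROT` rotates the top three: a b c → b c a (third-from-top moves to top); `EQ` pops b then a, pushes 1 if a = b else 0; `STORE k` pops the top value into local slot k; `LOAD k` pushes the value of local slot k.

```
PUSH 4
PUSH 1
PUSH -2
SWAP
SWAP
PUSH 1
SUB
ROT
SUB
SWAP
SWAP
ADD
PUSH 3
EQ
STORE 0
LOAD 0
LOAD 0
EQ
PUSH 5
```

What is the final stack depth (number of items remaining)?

PUSH 4   [4]
PUSH 1   [4, 1]
PUSH -2  [4, 1, -2]
SWAP     [4, -2, 1]
SWAP     [4, 1, -2]
PUSH 1   [4, 1, -2, 1]
SUB      [4, 1, -3]
ROT      [1, -3, 4]
SUB      [1, -7]
SWAP     [-7, 1]
SWAP     [1, -7]
ADD      [-6]
PUSH 3   [-6, 3]
EQ       [0]
STORE 0  []
LOAD 0   [0]
LOAD 0   [0, 0]
EQ       [1]
PUSH 5   [1, 5]

2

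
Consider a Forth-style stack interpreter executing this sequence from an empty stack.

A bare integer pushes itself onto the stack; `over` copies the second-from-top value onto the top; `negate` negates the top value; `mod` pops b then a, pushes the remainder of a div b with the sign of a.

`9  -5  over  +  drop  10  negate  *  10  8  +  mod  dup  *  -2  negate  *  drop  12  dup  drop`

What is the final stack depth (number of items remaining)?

1

9      -> [9]
-5     -> [9, -5]
over   -> [9, -5, 9]
+      -> [9, 4]
drop   -> [9]
10     -> [9, 10]
negate -> [9, -10]
*      -> [-90]
10     -> [-90, 10]
8      -> [-90, 10, 8]
+      -> [-90, 18]
mod    -> [0]
dup    -> [0, 0]
*      -> [0]
-2     -> [0, -2]
negate -> [0, 2]
*      -> [0]
drop   -> []
12     -> [12]
dup    -> [12, 12]
drop   -> [12]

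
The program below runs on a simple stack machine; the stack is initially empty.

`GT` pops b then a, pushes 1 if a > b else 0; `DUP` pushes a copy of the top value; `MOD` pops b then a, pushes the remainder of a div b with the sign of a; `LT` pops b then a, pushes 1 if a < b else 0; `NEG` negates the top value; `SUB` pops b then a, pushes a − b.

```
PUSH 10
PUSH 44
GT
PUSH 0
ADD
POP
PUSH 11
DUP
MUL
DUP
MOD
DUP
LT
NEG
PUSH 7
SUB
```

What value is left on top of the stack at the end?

PUSH 10 : 10
PUSH 44 : 10 44
GT      : 0
PUSH 0  : 0 0
ADD     : 0
POP     : (empty)
PUSH 11 : 11
DUP     : 11 11
MUL     : 121
DUP     : 121 121
MOD     : 0
DUP     : 0 0
LT      : 0
NEG     : 0
PUSH 7  : 0 7
SUB     : -7

-7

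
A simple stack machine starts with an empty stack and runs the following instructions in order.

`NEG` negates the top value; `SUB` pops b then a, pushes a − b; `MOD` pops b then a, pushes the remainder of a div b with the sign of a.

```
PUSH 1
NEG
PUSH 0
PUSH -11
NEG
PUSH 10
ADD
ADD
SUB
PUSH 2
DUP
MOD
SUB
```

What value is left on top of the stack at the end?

PUSH 1    1
NEG       -1
PUSH 0    -1 0
PUSH -11  -1 0 -11
NEG       -1 0 11
PUSH 10   -1 0 11 10
ADD       -1 0 21
ADD       -1 21
SUB       -22
PUSH 2    -22 2
DUP       -22 2 2
MOD       -22 0
SUB       -22

-22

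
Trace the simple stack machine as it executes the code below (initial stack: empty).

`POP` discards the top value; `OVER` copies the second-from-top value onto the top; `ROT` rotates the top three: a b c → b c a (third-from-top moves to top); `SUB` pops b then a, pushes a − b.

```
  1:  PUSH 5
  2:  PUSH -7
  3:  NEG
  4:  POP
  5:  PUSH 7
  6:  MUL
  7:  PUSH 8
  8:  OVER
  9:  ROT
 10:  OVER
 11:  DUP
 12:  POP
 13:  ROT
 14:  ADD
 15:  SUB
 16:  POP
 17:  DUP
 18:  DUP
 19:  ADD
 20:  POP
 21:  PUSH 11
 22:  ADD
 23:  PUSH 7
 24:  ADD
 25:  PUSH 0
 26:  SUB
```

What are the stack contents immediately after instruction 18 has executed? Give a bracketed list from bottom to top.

PUSH 5   5
PUSH -7  5 -7
NEG      5 7
POP      5
PUSH 7   5 7
MUL      35
PUSH 8   35 8
OVER     35 8 35
ROT      8 35 35
OVER     8 35 35 35
DUP      8 35 35 35 35
POP      8 35 35 35
ROT      8 35 35 35
ADD      8 35 70
SUB      8 -35
POP      8
DUP      8 8
DUP      8 8 8

[8, 8, 8]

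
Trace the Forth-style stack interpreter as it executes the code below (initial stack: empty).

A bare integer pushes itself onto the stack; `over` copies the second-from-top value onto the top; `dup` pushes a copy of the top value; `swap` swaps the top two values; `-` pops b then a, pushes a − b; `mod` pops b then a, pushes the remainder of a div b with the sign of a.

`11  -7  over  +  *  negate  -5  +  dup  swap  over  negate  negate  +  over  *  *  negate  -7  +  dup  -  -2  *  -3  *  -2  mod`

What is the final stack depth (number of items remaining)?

1

11     : [11]
-7     : [11, -7]
over   : [11, -7, 11]
+      : [11, 4]
*      : [44]
negate : [-44]
-5     : [-44, -5]
+      : [-49]
dup    : [-49, -49]
swap   : [-49, -49]
over   : [-49, -49, -49]
negate : [-49, -49, 49]
negate : [-49, -49, -49]
+      : [-49, -98]
over   : [-49, -98, -49]
*      : [-49, 4802]
*      : [-235298]
negate : [235298]
-7     : [235298, -7]
+      : [235291]
dup    : [235291, 235291]
-      : [0]
-2     : [0, -2]
*      : [0]
-3     : [0, -3]
*      : [0]
-2     : [0, -2]
mod    : [0]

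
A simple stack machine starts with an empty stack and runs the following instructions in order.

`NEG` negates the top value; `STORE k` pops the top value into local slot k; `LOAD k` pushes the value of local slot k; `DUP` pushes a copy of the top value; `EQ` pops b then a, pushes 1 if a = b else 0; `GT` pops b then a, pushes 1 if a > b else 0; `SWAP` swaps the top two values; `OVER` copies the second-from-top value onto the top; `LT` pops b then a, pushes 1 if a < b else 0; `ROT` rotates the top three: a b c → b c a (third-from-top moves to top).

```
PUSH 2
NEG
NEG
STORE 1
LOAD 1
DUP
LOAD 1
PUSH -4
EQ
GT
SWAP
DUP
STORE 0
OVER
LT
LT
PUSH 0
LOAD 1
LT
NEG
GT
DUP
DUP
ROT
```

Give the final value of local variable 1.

PUSH 2  -> 2
NEG     -> -2
NEG     -> 2
STORE 1 -> (empty)
LOAD 1  -> 2
DUP     -> 2 2
LOAD 1  -> 2 2 2
PUSH -4 -> 2 2 2 -4
EQ      -> 2 2 0
GT      -> 2 1
SWAP    -> 1 2
DUP     -> 1 2 2
STORE 0 -> 1 2
OVER    -> 1 2 1
LT      -> 1 0
LT      -> 0
PUSH 0  -> 0 0
LOAD 1  -> 0 0 2
LT      -> 0 1
NEG     -> 0 -1
GT      -> 1
DUP     -> 1 1
DUP     -> 1 1 1
ROT     -> 1 1 1

2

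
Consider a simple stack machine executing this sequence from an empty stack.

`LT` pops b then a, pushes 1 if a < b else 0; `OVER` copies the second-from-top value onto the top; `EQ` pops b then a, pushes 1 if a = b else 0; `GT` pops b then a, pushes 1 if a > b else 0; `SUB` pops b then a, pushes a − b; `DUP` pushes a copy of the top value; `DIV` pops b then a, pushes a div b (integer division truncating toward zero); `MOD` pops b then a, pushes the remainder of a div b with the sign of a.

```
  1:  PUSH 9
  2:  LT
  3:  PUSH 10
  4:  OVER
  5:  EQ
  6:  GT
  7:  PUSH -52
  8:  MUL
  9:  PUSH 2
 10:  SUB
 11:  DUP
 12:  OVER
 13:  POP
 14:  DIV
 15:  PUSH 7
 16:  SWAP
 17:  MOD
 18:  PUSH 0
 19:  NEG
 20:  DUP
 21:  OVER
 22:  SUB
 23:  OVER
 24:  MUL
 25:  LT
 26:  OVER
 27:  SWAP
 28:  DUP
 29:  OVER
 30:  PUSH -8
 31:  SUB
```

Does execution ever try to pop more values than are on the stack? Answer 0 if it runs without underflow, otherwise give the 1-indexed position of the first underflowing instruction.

2

PUSH 9  [9]
LT  — needs 2 operands, stack has 1 → underflow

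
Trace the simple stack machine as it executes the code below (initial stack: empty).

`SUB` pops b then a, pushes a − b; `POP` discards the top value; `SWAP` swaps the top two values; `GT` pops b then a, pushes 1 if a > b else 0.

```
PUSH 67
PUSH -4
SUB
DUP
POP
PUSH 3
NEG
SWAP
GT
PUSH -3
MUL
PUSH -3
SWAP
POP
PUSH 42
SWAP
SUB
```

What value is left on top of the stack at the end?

PUSH 67 -> 67
PUSH -4 -> 67 -4
SUB     -> 71
DUP     -> 71 71
POP     -> 71
PUSH 3  -> 71 3
NEG     -> 71 -3
SWAP    -> -3 71
GT      -> 0
PUSH -3 -> 0 -3
MUL     -> 0
PUSH -3 -> 0 -3
SWAP    -> -3 0
POP     -> -3
PUSH 42 -> -3 42
SWAP    -> 42 -3
SUB     -> 45

45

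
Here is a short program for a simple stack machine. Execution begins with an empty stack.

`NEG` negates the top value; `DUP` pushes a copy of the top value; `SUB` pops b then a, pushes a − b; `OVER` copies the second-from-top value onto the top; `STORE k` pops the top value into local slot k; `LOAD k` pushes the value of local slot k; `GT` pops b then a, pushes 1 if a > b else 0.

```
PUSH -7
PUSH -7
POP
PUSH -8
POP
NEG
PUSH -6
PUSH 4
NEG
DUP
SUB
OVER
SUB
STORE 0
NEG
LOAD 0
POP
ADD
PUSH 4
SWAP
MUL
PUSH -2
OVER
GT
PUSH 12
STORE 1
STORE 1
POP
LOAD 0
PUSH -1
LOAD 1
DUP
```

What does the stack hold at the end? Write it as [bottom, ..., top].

[6, -1, 0, 0]

PUSH -7  -7
PUSH -7  -7 -7
POP      -7
PUSH -8  -7 -8
POP      -7
NEG      7
PUSH -6  7 -6
PUSH 4   7 -6 4
NEG      7 -6 -4
DUP      7 -6 -4 -4
SUB      7 -6 0
OVER     7 -6 0 -6
SUB      7 -6 6
STORE 0  7 -6
NEG      7 6
LOAD 0   7 6 6
POP      7 6
ADD      13
PUSH 4   13 4
SWAP     4 13
MUL      52
PUSH -2  52 -2
OVER     52 -2 52
GT       52 0
PUSH 12  52 0 12
STORE 1  52 0
STORE 1  52
POP      (empty)
LOAD 0   6
PUSH -1  6 -1
LOAD 1   6 -1 0
DUP      6 -1 0 0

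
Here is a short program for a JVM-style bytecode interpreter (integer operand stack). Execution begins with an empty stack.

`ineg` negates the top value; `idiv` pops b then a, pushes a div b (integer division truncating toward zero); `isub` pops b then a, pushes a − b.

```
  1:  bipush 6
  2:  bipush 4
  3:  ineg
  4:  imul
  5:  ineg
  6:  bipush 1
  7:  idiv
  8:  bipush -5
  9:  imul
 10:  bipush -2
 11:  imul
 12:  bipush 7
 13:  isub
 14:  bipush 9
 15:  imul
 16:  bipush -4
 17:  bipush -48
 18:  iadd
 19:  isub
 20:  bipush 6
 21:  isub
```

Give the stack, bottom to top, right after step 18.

[2097, -52]

bipush 6   : [6]
bipush 4   : [6, 4]
ineg       : [6, -4]
imul       : [-24]
ineg       : [24]
bipush 1   : [24, 1]
idiv       : [24]
bipush -5  : [24, -5]
imul       : [-120]
bipush -2  : [-120, -2]
imul       : [240]
bipush 7   : [240, 7]
isub       : [233]
bipush 9   : [233, 9]
imul       : [2097]
bipush -4  : [2097, -4]
bipush -48 : [2097, -4, -48]
iadd       : [2097, -52]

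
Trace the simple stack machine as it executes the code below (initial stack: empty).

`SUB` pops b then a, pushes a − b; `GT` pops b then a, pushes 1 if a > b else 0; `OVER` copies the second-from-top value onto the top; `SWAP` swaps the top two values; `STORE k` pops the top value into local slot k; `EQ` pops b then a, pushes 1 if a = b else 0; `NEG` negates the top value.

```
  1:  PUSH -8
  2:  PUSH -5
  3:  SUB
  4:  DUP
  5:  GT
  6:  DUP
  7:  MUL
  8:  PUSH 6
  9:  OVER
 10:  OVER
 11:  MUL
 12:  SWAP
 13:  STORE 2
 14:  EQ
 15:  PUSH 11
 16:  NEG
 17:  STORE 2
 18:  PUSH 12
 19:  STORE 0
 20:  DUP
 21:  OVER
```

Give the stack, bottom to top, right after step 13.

PUSH -8 → [-8]
PUSH -5 → [-8, -5]
SUB     → [-3]
DUP     → [-3, -3]
GT      → [0]
DUP     → [0, 0]
MUL     → [0]
PUSH 6  → [0, 6]
OVER    → [0, 6, 0]
OVER    → [0, 6, 0, 6]
MUL     → [0, 6, 0]
SWAP    → [0, 0, 6]
STORE 2 → [0, 0]

[0, 0]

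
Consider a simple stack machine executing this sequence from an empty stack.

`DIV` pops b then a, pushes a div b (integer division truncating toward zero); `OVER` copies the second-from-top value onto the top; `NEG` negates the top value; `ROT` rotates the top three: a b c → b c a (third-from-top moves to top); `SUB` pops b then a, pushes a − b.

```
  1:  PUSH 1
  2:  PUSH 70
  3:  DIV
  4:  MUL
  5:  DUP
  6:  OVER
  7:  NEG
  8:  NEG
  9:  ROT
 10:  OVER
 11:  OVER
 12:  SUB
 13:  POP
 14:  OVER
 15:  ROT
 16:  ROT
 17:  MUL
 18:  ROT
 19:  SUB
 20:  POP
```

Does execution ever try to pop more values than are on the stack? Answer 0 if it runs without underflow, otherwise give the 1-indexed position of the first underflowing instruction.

PUSH 1   [1]
PUSH 70  [1, 70]
DIV      [0]
MUL  — needs 2 operands, stack has 1 → underflow

4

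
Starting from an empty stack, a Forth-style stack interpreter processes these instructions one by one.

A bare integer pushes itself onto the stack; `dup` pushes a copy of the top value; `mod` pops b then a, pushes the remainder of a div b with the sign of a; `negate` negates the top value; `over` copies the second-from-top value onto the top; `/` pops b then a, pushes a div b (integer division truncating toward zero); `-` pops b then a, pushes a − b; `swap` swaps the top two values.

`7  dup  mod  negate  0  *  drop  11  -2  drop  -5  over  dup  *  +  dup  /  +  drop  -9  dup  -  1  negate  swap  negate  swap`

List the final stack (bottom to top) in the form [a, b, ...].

7      → 7
dup    → 7 7
mod    → 0
negate → 0
0      → 0 0
*      → 0
drop   → (empty)
11     → 11
-2     → 11 -2
drop   → 11
-5     → 11 -5
over   → 11 -5 11
dup    → 11 -5 11 11
*      → 11 -5 121
+      → 11 116
dup    → 11 116 116
/      → 11 1
+      → 12
drop   → (empty)
-9     → -9
dup    → -9 -9
-      → 0
1      → 0 1
negate → 0 -1
swap   → -1 0
negate → -1 0
swap   → 0 -1

[0, -1]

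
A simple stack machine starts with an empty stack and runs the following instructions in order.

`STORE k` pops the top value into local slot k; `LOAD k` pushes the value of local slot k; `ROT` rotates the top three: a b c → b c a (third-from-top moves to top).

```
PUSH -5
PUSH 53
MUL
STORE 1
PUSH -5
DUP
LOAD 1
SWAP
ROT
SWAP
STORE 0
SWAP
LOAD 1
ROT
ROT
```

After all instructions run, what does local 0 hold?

PUSH -5 → [-5]
PUSH 53 → [-5, 53]
MUL     → [-265]
STORE 1 → []
PUSH -5 → [-5]
DUP     → [-5, -5]
LOAD 1  → [-5, -5, -265]
SWAP    → [-5, -265, -5]
ROT     → [-265, -5, -5]
SWAP    → [-265, -5, -5]
STORE 0 → [-265, -5]
SWAP    → [-5, -265]
LOAD 1  → [-5, -265, -265]
ROT     → [-265, -265, -5]
ROT     → [-265, -5, -265]

-5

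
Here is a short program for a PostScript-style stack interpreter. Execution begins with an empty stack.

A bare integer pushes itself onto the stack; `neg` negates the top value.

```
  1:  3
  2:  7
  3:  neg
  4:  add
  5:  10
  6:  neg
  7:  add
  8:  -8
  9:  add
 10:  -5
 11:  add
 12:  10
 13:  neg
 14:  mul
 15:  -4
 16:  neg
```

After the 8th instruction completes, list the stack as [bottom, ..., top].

3   → [3]
7   → [3, 7]
neg → [3, -7]
add → [-4]
10  → [-4, 10]
neg → [-4, -10]
add → [-14]
-8  → [-14, -8]

[-14, -8]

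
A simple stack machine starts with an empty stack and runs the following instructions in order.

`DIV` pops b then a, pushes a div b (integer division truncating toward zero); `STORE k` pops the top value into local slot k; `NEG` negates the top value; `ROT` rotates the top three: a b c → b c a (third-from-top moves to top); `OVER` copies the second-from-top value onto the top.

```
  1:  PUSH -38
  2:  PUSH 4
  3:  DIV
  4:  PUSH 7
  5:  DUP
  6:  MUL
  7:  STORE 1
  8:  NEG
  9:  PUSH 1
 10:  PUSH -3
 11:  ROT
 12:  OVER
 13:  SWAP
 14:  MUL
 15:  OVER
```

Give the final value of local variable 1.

PUSH -38 -> [-38]
PUSH 4   -> [-38, 4]
DIV      -> [-9]
PUSH 7   -> [-9, 7]
DUP      -> [-9, 7, 7]
MUL      -> [-9, 49]
STORE 1  -> [-9]
NEG      -> [9]
PUSH 1   -> [9, 1]
PUSH -3  -> [9, 1, -3]
ROT      -> [1, -3, 9]
OVER     -> [1, -3, 9, -3]
SWAP     -> [1, -3, -3, 9]
MUL      -> [1, -3, -27]
OVER     -> [1, -3, -27, -3]

49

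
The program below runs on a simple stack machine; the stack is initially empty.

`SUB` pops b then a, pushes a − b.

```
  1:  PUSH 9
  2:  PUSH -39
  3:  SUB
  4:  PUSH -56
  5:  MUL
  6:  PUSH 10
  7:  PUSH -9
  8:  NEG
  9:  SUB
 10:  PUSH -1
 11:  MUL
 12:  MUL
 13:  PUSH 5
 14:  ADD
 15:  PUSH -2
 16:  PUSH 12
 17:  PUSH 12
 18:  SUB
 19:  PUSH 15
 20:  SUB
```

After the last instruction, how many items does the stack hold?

3

PUSH 9   : 9
PUSH -39 : 9 -39
SUB      : 48
PUSH -56 : 48 -56
MUL      : -2688
PUSH 10  : -2688 10
PUSH -9  : -2688 10 -9
NEG      : -2688 10 9
SUB      : -2688 1
PUSH -1  : -2688 1 -1
MUL      : -2688 -1
MUL      : 2688
PUSH 5   : 2688 5
ADD      : 2693
PUSH -2  : 2693 -2
PUSH 12  : 2693 -2 12
PUSH 12  : 2693 -2 12 12
SUB      : 2693 -2 0
PUSH 15  : 2693 -2 0 15
SUB      : 2693 -2 -15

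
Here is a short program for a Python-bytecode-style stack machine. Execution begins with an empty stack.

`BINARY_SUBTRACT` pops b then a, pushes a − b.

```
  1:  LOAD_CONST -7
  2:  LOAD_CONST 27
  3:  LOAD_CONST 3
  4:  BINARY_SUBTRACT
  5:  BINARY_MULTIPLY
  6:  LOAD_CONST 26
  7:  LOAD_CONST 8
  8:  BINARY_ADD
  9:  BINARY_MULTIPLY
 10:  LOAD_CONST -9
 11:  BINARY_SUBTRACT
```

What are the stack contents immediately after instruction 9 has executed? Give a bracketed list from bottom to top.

[-5712]

LOAD_CONST -7   → [-7]
LOAD_CONST 27   → [-7, 27]
LOAD_CONST 3    → [-7, 27, 3]
BINARY_SUBTRACT → [-7, 24]
BINARY_MULTIPLY → [-168]
LOAD_CONST 26   → [-168, 26]
LOAD_CONST 8    → [-168, 26, 8]
BINARY_ADD      → [-168, 34]
BINARY_MULTIPLY → [-5712]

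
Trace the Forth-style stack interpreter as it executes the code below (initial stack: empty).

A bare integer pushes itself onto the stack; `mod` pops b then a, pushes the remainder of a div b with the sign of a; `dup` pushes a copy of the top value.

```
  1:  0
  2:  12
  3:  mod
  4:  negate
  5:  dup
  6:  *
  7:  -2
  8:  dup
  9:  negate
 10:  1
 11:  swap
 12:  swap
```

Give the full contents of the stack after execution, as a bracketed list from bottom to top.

0       [0]
12      [0, 12]
mod     [0]
negate  [0]
dup     [0, 0]
*       [0]
-2      [0, -2]
dup     [0, -2, -2]
negate  [0, -2, 2]
1       [0, -2, 2, 1]
swap    [0, -2, 1, 2]
swap    [0, -2, 2, 1]

[0, -2, 2, 1]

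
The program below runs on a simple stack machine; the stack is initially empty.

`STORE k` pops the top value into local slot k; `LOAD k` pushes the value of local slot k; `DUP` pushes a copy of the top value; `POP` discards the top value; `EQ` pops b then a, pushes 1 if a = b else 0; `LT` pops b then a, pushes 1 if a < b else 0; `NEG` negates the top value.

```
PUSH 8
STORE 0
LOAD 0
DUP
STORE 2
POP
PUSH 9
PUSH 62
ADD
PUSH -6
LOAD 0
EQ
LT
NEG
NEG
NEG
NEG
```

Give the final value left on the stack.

0

PUSH 8   [8]
STORE 0  []
LOAD 0   [8]
DUP      [8, 8]
STORE 2  [8]
POP      []
PUSH 9   [9]
PUSH 62  [9, 62]
ADD      [71]
PUSH -6  [71, -6]
LOAD 0   [71, -6, 8]
EQ       [71, 0]
LT       [0]
NEG      [0]
NEG      [0]
NEG      [0]
NEG      [0]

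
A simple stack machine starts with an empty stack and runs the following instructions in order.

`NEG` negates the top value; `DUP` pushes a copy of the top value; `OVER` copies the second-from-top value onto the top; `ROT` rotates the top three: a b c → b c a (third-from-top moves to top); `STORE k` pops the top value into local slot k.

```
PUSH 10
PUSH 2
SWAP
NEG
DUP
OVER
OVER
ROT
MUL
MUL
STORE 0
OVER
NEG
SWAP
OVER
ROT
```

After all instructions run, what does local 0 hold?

-1000

PUSH 10 : [10]
PUSH 2  : [10, 2]
SWAP    : [2, 10]
NEG     : [2, -10]
DUP     : [2, -10, -10]
OVER    : [2, -10, -10, -10]
OVER    : [2, -10, -10, -10, -10]
ROT     : [2, -10, -10, -10, -10]
MUL     : [2, -10, -10, 100]
MUL     : [2, -10, -1000]
STORE 0 : [2, -10]
OVER    : [2, -10, 2]
NEG     : [2, -10, -2]
SWAP    : [2, -2, -10]
OVER    : [2, -2, -10, -2]
ROT     : [2, -10, -2, -2]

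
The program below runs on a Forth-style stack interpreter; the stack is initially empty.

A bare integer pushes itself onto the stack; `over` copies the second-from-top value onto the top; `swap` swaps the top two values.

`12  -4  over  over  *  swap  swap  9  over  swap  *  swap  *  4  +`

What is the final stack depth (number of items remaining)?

3

12   -> 12
-4   -> 12 -4
over -> 12 -4 12
over -> 12 -4 12 -4
*    -> 12 -4 -48
swap -> 12 -48 -4
swap -> 12 -4 -48
9    -> 12 -4 -48 9
over -> 12 -4 -48 9 -48
swap -> 12 -4 -48 -48 9
*    -> 12 -4 -48 -432
swap -> 12 -4 -432 -48
*    -> 12 -4 20736
4    -> 12 -4 20736 4
+    -> 12 -4 20740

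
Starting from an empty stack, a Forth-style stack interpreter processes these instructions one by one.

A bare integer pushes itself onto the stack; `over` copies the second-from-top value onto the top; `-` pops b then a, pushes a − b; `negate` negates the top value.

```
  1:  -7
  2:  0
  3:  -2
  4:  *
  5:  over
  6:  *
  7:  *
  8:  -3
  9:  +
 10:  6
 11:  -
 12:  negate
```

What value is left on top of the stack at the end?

-7      -7
0       -7 0
-2      -7 0 -2
*       -7 0
over    -7 0 -7
*       -7 0
*       0
-3      0 -3
+       -3
6       -3 6
-       -9
negate  9

9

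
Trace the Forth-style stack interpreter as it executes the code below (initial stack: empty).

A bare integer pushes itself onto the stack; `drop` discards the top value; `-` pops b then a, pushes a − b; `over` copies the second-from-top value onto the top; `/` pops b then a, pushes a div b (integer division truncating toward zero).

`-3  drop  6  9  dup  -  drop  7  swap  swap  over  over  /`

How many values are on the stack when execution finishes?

-3   → [-3]
drop → []
6    → [6]
9    → [6, 9]
dup  → [6, 9, 9]
-    → [6, 0]
drop → [6]
7    → [6, 7]
swap → [7, 6]
swap → [6, 7]
over → [6, 7, 6]
over → [6, 7, 6, 7]
/    → [6, 7, 0]

3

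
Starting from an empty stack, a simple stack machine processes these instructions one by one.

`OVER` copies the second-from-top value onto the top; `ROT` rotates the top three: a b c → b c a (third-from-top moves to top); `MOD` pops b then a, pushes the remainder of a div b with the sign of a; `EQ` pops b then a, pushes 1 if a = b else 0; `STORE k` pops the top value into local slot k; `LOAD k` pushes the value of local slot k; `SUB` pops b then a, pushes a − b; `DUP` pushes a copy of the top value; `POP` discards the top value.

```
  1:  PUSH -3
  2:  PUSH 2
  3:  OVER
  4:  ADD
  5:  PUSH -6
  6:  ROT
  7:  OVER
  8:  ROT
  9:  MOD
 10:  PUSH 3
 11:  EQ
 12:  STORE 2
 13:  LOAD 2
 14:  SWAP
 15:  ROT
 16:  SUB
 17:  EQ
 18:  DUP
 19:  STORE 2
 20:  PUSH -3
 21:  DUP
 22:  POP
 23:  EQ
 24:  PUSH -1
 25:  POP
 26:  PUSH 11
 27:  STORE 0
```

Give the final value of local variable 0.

PUSH -3  [-3]
PUSH 2   [-3, 2]
OVER     [-3, 2, -3]
ADD      [-3, -1]
PUSH -6  [-3, -1, -6]
ROT      [-1, -6, -3]
OVER     [-1, -6, -3, -6]
ROT      [-1, -3, -6, -6]
MOD      [-1, -3, 0]
PUSH 3   [-1, -3, 0, 3]
EQ       [-1, -3, 0]
STORE 2  [-1, -3]
LOAD 2   [-1, -3, 0]
SWAP     [-1, 0, -3]
ROT      [0, -3, -1]
SUB      [0, -2]
EQ       [0]
DUP      [0, 0]
STORE 2  [0]
PUSH -3  [0, -3]
DUP      [0, -3, -3]
POP      [0, -3]
EQ       [0]
PUSH -1  [0, -1]
POP      [0]
PUSH 11  [0, 11]
STORE 0  [0]

11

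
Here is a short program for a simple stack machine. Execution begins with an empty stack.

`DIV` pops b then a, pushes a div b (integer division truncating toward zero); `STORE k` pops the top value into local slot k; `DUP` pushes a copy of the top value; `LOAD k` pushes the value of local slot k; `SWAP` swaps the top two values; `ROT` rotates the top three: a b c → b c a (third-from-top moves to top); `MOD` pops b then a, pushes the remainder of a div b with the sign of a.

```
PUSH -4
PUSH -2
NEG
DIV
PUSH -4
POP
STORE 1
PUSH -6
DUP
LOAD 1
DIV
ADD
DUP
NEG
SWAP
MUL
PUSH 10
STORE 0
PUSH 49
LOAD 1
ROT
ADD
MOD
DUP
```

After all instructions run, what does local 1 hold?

-2

PUSH -4  -4
PUSH -2  -4 -2
NEG      -4 2
DIV      -2
PUSH -4  -2 -4
POP      -2
STORE 1  (empty)
PUSH -6  -6
DUP      -6 -6
LOAD 1   -6 -6 -2
DIV      -6 3
ADD      -3
DUP      -3 -3
NEG      -3 3
SWAP     3 -3
MUL      -9
PUSH 10  -9 10
STORE 0  -9
PUSH 49  -9 49
LOAD 1   -9 49 -2
ROT      49 -2 -9
ADD      49 -11
MOD      5
DUP      5 5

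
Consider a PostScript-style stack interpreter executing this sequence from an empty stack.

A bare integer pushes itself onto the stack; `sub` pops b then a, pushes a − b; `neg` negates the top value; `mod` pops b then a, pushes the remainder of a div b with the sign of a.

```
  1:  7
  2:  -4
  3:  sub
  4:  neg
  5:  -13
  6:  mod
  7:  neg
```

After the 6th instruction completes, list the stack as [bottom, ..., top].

7   : [7]
-4  : [7, -4]
sub : [11]
neg : [-11]
-13 : [-11, -13]
mod : [-11]

[-11]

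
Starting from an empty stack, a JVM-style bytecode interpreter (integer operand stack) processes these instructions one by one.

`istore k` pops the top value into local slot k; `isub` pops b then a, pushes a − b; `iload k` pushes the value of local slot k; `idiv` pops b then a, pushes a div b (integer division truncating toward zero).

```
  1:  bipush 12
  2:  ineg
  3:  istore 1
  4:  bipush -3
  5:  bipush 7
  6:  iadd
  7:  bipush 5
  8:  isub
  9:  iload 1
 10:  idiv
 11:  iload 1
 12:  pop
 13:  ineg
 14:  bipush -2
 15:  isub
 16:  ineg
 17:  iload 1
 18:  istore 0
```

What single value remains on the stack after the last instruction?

-2

bipush 12 → [12]
ineg      → [-12]
istore 1  → []
bipush -3 → [-3]
bipush 7  → [-3, 7]
iadd      → [4]
bipush 5  → [4, 5]
isub      → [-1]
iload 1   → [-1, -12]
idiv      → [0]
iload 1   → [0, -12]
pop       → [0]
ineg      → [0]
bipush -2 → [0, -2]
isub      → [2]
ineg      → [-2]
iload 1   → [-2, -12]
istore 0  → [-2]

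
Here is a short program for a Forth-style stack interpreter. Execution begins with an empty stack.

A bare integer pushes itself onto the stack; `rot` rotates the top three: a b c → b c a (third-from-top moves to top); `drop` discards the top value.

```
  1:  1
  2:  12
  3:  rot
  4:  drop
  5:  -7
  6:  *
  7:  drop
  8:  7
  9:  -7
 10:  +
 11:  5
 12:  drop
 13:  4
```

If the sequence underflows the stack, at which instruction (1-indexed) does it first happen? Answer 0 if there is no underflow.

1  -> 1
12 -> 1 12
rot  — needs 3 operands, stack has 2 → underflow

3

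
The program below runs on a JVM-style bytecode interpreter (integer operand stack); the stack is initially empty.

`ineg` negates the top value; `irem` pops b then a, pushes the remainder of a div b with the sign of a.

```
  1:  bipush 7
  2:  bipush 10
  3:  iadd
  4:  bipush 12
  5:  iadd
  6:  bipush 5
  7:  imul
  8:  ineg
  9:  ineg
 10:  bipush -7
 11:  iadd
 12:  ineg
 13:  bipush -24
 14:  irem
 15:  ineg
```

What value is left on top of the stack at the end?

18

bipush 7   → 7
bipush 10  → 7 10
iadd       → 17
bipush 12  → 17 12
iadd       → 29
bipush 5   → 29 5
imul       → 145
ineg       → -145
ineg       → 145
bipush -7  → 145 -7
iadd       → 138
ineg       → -138
bipush -24 → -138 -24
irem       → -18
ineg       → 18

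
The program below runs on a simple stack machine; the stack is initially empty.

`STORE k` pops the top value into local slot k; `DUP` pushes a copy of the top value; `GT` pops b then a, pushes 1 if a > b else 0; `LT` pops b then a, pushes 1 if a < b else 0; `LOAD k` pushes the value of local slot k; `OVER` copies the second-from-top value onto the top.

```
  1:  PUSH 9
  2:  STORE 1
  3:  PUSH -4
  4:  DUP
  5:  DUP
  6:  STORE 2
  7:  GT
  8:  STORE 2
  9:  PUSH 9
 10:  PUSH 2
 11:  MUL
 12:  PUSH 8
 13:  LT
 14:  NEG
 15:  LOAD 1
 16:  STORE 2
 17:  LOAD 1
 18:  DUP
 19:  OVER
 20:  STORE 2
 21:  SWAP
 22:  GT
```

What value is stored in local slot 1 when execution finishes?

9

PUSH 9  -> [9]
STORE 1 -> []
PUSH -4 -> [-4]
DUP     -> [-4, -4]
DUP     -> [-4, -4, -4]
STORE 2 -> [-4, -4]
GT      -> [0]
STORE 2 -> []
PUSH 9  -> [9]
PUSH 2  -> [9, 2]
MUL     -> [18]
PUSH 8  -> [18, 8]
LT      -> [0]
NEG     -> [0]
LOAD 1  -> [0, 9]
STORE 2 -> [0]
LOAD 1  -> [0, 9]
DUP     -> [0, 9, 9]
OVER    -> [0, 9, 9, 9]
STORE 2 -> [0, 9, 9]
SWAP    -> [0, 9, 9]
GT      -> [0, 0]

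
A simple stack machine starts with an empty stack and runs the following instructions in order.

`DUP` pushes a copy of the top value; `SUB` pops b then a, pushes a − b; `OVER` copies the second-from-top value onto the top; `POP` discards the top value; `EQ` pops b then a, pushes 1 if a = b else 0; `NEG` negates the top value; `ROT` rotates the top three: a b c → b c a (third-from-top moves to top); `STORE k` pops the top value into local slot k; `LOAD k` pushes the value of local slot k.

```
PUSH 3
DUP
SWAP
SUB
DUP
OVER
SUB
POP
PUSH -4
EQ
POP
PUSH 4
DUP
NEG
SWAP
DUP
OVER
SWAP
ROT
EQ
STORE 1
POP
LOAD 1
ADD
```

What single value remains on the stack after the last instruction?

PUSH 3  -> [3]
DUP     -> [3, 3]
SWAP    -> [3, 3]
SUB     -> [0]
DUP     -> [0, 0]
OVER    -> [0, 0, 0]
SUB     -> [0, 0]
POP     -> [0]
PUSH -4 -> [0, -4]
EQ      -> [0]
POP     -> []
PUSH 4  -> [4]
DUP     -> [4, 4]
NEG     -> [4, -4]
SWAP    -> [-4, 4]
DUP     -> [-4, 4, 4]
OVER    -> [-4, 4, 4, 4]
SWAP    -> [-4, 4, 4, 4]
ROT     -> [-4, 4, 4, 4]
EQ      -> [-4, 4, 1]
STORE 1 -> [-4, 4]
POP     -> [-4]
LOAD 1  -> [-4, 1]
ADD     -> [-3]

-3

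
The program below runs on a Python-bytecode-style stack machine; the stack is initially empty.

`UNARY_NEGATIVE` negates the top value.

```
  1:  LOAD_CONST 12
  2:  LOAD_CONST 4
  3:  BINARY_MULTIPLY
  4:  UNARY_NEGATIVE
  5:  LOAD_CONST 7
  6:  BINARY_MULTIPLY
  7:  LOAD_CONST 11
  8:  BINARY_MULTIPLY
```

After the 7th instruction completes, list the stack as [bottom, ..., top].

[-336, 11]

LOAD_CONST 12   -> 12
LOAD_CONST 4    -> 12 4
BINARY_MULTIPLY -> 48
UNARY_NEGATIVE  -> -48
LOAD_CONST 7    -> -48 7
BINARY_MULTIPLY -> -336
LOAD_CONST 11   -> -336 11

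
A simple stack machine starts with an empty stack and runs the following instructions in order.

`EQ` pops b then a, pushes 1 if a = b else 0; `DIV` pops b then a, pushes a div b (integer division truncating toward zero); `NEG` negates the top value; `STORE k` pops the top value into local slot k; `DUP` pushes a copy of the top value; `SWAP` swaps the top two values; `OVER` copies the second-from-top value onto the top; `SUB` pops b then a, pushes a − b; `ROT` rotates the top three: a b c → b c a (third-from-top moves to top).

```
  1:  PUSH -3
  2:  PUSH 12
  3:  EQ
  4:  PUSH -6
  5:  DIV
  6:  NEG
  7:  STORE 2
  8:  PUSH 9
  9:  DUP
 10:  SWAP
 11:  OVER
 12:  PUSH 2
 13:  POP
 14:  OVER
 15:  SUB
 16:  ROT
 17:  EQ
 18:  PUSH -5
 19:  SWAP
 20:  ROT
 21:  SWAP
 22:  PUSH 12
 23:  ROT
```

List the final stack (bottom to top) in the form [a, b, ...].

[-5, 0, 12, 9]

PUSH -3  -3
PUSH 12  -3 12
EQ       0
PUSH -6  0 -6
DIV      0
NEG      0
STORE 2  (empty)
PUSH 9   9
DUP      9 9
SWAP     9 9
OVER     9 9 9
PUSH 2   9 9 9 2
POP      9 9 9
OVER     9 9 9 9
SUB      9 9 0
ROT      9 0 9
EQ       9 0
PUSH -5  9 0 -5
SWAP     9 -5 0
ROT      -5 0 9
SWAP     -5 9 0
PUSH 12  -5 9 0 12
ROT      -5 0 12 9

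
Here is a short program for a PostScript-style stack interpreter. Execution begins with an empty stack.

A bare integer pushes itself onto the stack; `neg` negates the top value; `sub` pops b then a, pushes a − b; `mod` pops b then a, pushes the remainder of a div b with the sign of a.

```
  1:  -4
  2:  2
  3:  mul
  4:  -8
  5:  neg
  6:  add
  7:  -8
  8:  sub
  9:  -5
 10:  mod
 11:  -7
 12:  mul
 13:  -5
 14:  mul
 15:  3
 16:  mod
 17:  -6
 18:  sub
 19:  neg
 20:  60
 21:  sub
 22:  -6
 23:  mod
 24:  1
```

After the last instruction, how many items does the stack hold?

-4  : [-4]
2   : [-4, 2]
mul : [-8]
-8  : [-8, -8]
neg : [-8, 8]
add : [0]
-8  : [0, -8]
sub : [8]
-5  : [8, -5]
mod : [3]
-7  : [3, -7]
mul : [-21]
-5  : [-21, -5]
mul : [105]
3   : [105, 3]
mod : [0]
-6  : [0, -6]
sub : [6]
neg : [-6]
60  : [-6, 60]
sub : [-66]
-6  : [-66, -6]
mod : [0]
1   : [0, 1]

2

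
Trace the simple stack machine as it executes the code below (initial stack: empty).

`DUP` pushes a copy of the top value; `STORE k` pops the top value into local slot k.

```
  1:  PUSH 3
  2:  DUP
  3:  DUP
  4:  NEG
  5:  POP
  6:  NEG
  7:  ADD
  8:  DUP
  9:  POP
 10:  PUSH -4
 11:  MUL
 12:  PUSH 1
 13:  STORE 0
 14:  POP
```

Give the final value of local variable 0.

PUSH 3  → [3]
DUP     → [3, 3]
DUP     → [3, 3, 3]
NEG     → [3, 3, -3]
POP     → [3, 3]
NEG     → [3, -3]
ADD     → [0]
DUP     → [0, 0]
POP     → [0]
PUSH -4 → [0, -4]
MUL     → [0]
PUSH 1  → [0, 1]
STORE 0 → [0]
POP     → []

1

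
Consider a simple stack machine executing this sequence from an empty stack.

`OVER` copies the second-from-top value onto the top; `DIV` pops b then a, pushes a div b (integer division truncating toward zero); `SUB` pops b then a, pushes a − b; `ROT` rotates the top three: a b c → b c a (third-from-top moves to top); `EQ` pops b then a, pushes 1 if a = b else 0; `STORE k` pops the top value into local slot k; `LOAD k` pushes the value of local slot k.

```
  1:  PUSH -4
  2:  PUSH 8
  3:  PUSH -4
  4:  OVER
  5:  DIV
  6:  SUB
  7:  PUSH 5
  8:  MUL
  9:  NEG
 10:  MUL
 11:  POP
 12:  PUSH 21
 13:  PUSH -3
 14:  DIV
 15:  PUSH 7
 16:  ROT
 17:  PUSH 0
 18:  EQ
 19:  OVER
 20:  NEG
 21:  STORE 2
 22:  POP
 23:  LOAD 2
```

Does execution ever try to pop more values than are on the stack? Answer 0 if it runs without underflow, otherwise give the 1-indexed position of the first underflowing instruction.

PUSH -4 -> [-4]
PUSH 8  -> [-4, 8]
PUSH -4 -> [-4, 8, -4]
OVER    -> [-4, 8, -4, 8]
DIV     -> [-4, 8, 0]
SUB     -> [-4, 8]
PUSH 5  -> [-4, 8, 5]
MUL     -> [-4, 40]
NEG     -> [-4, -40]
MUL     -> [160]
POP     -> []
PUSH 21 -> [21]
PUSH -3 -> [21, -3]
DIV     -> [-7]
PUSH 7  -> [-7, 7]
ROT  — needs 3 operands, stack has 2 → underflow

16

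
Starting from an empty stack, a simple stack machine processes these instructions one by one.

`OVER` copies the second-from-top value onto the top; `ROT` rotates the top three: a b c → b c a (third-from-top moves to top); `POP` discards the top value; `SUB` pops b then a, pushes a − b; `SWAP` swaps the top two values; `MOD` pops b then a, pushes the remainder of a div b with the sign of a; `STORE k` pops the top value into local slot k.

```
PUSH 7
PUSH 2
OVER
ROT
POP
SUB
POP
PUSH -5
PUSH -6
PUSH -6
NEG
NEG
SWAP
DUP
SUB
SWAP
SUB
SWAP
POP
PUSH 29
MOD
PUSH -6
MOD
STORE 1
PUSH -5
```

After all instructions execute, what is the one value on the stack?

PUSH 7  -> [7]
PUSH 2  -> [7, 2]
OVER    -> [7, 2, 7]
ROT     -> [2, 7, 7]
POP     -> [2, 7]
SUB     -> [-5]
POP     -> []
PUSH -5 -> [-5]
PUSH -6 -> [-5, -6]
PUSH -6 -> [-5, -6, -6]
NEG     -> [-5, -6, 6]
NEG     -> [-5, -6, -6]
SWAP    -> [-5, -6, -6]
DUP     -> [-5, -6, -6, -6]
SUB     -> [-5, -6, 0]
SWAP    -> [-5, 0, -6]
SUB     -> [-5, 6]
SWAP    -> [6, -5]
POP     -> [6]
PUSH 29 -> [6, 29]
MOD     -> [6]
PUSH -6 -> [6, -6]
MOD     -> [0]
STORE 1 -> []
PUSH -5 -> [-5]

-5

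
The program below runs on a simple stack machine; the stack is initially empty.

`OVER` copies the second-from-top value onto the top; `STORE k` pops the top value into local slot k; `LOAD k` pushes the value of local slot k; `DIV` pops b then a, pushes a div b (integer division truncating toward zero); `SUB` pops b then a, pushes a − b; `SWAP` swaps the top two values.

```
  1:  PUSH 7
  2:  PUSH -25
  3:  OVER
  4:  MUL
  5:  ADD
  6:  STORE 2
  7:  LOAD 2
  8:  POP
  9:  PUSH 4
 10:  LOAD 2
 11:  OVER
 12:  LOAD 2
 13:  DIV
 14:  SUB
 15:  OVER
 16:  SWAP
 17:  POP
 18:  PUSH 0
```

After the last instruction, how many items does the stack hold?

3

PUSH 7    [7]
PUSH -25  [7, -25]
OVER      [7, -25, 7]
MUL       [7, -175]
ADD       [-168]
STORE 2   []
LOAD 2    [-168]
POP       []
PUSH 4    [4]
LOAD 2    [4, -168]
OVER      [4, -168, 4]
LOAD 2    [4, -168, 4, -168]
DIV       [4, -168, 0]
SUB       [4, -168]
OVER      [4, -168, 4]
SWAP      [4, 4, -168]
POP       [4, 4]
PUSH 0    [4, 4, 0]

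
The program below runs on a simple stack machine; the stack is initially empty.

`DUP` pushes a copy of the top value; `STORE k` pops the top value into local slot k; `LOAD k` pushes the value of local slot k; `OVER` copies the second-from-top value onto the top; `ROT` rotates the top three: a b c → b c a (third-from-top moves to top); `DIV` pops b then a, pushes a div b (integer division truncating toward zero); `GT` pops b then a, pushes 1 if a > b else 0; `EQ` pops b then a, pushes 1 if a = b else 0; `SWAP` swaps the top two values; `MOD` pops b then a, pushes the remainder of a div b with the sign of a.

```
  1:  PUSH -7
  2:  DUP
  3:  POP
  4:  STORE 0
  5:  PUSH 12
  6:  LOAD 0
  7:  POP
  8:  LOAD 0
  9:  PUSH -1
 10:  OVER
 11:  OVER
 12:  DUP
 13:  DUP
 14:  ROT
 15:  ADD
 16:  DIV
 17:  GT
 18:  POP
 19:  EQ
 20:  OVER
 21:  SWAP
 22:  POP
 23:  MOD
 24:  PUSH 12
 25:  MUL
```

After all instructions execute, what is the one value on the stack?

PUSH -7  [-7]
DUP      [-7, -7]
POP      [-7]
STORE 0  []
PUSH 12  [12]
LOAD 0   [12, -7]
POP      [12]
LOAD 0   [12, -7]
PUSH -1  [12, -7, -1]
OVER     [12, -7, -1, -7]
OVER     [12, -7, -1, -7, -1]
DUP      [12, -7, -1, -7, -1, -1]
DUP      [12, -7, -1, -7, -1, -1, -1]
ROT      [12, -7, -1, -7, -1, -1, -1]
ADD      [12, -7, -1, -7, -1, -2]
DIV      [12, -7, -1, -7, 0]
GT       [12, -7, -1, 0]
POP      [12, -7, -1]
EQ       [12, 0]
OVER     [12, 0, 12]
SWAP     [12, 12, 0]
POP      [12, 12]
MOD      [0]
PUSH 12  [0, 12]
MUL      [0]

0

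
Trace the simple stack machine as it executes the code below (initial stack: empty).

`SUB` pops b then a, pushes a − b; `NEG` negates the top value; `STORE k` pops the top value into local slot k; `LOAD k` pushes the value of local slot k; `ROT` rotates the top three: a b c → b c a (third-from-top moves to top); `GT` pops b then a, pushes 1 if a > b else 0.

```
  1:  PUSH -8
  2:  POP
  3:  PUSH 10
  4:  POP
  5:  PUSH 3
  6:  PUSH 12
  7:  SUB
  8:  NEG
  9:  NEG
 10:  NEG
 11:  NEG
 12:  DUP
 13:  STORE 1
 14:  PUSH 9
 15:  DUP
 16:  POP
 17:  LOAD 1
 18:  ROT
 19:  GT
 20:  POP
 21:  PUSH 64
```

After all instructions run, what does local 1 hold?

-9

PUSH -8 -> -8
POP     -> (empty)
PUSH 10 -> 10
POP     -> (empty)
PUSH 3  -> 3
PUSH 12 -> 3 12
SUB     -> -9
NEG     -> 9
NEG     -> -9
NEG     -> 9
NEG     -> -9
DUP     -> -9 -9
STORE 1 -> -9
PUSH 9  -> -9 9
DUP     -> -9 9 9
POP     -> -9 9
LOAD 1  -> -9 9 -9
ROT     -> 9 -9 -9
GT      -> 9 0
POP     -> 9
PUSH 64 -> 9 64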